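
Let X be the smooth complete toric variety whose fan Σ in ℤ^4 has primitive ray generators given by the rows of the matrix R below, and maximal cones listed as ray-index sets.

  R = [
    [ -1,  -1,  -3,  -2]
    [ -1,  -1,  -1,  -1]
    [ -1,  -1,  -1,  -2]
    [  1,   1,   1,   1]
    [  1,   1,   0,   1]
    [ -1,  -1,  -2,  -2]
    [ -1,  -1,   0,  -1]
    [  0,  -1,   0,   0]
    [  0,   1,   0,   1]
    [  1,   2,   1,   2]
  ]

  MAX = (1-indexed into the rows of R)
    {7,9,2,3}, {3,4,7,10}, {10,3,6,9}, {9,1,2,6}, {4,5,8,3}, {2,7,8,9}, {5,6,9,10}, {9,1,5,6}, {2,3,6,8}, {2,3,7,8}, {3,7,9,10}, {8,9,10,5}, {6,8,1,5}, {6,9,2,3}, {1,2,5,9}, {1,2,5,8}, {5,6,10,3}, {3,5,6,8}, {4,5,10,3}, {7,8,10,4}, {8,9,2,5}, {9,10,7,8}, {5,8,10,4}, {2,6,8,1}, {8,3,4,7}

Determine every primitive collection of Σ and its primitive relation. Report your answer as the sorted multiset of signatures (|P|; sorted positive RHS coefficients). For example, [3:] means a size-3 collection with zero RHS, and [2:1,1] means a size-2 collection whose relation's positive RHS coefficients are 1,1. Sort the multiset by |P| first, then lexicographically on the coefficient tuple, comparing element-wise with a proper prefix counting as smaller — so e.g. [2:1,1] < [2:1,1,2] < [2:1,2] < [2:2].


Δ(Σ) — 10 vertices, 18 min non-faces:

  {2,4}:  v_{2} + v_{4} = 0  →  sig = [2:]
  {5,7}:  v_{5} + v_{7} = 0  →  sig = [2:]
  {2,10}:  v_{2} + v_{10} = v_{9}  →  sig = [2:1]
  {4,9}:  v_{4} + v_{9} = v_{10}  →  sig = [2:1]
  {1,4}:  v_{1} + v_{4} = v_{5} + v_{6}  →  sig = [2:1,1]
  {1,7}:  v_{1} + v_{7} = v_{2} + v_{6}  →  sig = [2:1,1]
  {4,6}:  v_{4} + v_{6} = v_{3} + v_{5}  →  sig = [2:1,1]
  {6,7}:  v_{6} + v_{7} = v_{2} + v_{3}  →  sig = [2:1,1]
  {1,10}:  v_{1} + v_{10} = v_{5} + v_{6} + v_{9}  →  sig = [2:1,1,1]
  {1,3}:  v_{1} + v_{3} = 2·v_{6}  →  sig = [2:2]
  {3,8,10}:  v_{3} + v_{8} + v_{10} = 0  →  sig = [3:]
  {2,3,5}:  v_{2} + v_{3} + v_{5} = v_{6}  →  sig = [3:1]
  {2,5,6}:  v_{2} + v_{5} + v_{6} = v_{1}  →  sig = [3:1]
  {3,8,9}:  v_{3} + v_{8} + v_{9} = v_{2}  →  sig = [3:1]
  {3,5,9}:  v_{3} + v_{5} + v_{9} = v_{6} + v_{10}  →  sig = [3:1,1]
  {6,8,10}:  v_{6} + v_{8} + v_{10} = v_{2} + v_{5}  →  sig = [3:1,1]
  {6,8,9}:  v_{6} + v_{8} + v_{9} = 2·v_{2} + v_{5}  →  sig = [3:1,2]
  {1,8,9}:  v_{1} + v_{8} + v_{9} = 3·v_{2} + 2·v_{5}  →  sig = [3:2,3]

Signatures (|P|; sorted positive RHS coefficients), sorted:
    |P|=2: 10 collections, coeffs (), (), (1), (1), (1,1), (1,1), (1,1), (1,1), (1,1,1), (2)
    |P|=3: 8 collections, coeffs (), (1), (1), (1), (1,1), (1,1), (1,2), (2,3)


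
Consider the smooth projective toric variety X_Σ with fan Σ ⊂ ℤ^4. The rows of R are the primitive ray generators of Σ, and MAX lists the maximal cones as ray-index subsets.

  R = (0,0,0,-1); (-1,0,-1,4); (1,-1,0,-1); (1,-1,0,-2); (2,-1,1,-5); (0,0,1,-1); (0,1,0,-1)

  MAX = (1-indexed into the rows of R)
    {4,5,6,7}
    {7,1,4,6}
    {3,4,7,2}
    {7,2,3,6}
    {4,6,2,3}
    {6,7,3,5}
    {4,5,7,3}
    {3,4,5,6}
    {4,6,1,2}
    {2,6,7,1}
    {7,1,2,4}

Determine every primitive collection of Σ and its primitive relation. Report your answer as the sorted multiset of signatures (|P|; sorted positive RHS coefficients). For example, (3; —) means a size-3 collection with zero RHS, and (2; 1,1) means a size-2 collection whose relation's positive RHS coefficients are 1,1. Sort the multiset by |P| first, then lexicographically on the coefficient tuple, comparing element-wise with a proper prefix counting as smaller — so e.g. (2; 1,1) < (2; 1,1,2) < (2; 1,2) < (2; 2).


Δ(Σ) — 7 vertices, 5 min non-faces:

  P={1,3}:  v_{1} + v_{3} = v_{4}  ⇒ sig = (2; 1)
  P={2,5}:  v_{2} + v_{5} = v_{3}  ⇒ sig = (2; 1)
  P={1,5}:  v_{1} + v_{5} = 2·v_{4} + v_{6} + v_{7}  ⇒ sig = (2; 1,1,2)
  P={2,4,6,7}:  v_{2} + v_{4} + v_{6} + v_{7} = 0  ⇒ sig = (4; —)
  P={3,4,6,7}:  v_{3} + v_{4} + v_{6} + v_{7} = v_{5}  ⇒ sig = (4; 1)

Hence PRS(X_Σ) =
{ (2; 1) ×2,  (2; 1,1,2),  (4; —),  (4; 1) }


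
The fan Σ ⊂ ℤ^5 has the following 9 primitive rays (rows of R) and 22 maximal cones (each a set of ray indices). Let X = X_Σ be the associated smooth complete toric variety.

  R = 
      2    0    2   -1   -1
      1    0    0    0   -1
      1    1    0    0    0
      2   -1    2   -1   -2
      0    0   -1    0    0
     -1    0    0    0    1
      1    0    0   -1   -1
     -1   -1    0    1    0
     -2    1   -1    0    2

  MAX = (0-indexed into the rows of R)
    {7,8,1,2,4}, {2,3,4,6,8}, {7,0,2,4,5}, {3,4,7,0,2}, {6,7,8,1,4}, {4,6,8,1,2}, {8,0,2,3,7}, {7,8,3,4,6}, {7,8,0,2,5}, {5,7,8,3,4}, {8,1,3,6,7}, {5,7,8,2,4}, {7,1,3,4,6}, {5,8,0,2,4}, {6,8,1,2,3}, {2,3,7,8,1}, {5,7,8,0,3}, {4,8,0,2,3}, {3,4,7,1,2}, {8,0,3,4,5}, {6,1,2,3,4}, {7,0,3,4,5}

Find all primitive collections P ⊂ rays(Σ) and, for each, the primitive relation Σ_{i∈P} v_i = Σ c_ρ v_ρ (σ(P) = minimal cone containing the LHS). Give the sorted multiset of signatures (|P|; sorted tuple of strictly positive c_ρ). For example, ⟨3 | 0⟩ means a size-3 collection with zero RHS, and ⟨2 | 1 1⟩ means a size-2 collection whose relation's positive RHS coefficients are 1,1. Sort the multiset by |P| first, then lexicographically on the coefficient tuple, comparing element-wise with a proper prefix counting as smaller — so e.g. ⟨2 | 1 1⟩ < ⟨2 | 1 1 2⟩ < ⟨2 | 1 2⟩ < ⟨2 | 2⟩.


Σ has 9 primitive collections:

  P = {1,5}:  v_{1} + v_{5} = 0  ⟹  sig = ⟨2 | 0⟩
  P = {0,1}:  v_{0} + v_{1} = v_{2} + v_{3}  ⟹  sig = ⟨2 | 1 1⟩
  P = {5,6}:  v_{5} + v_{6} = v_{3} + v_{4} + v_{8}  ⟹  sig = ⟨2 | 1 1 1⟩
  P = {0,6}:  v_{0} + v_{6} = v_{2} + 2·v_{3} + v_{4} + v_{8}  ⟹  sig = ⟨2 | 1 1 1 2⟩
  P = {2,3,5}:  v_{2} + v_{3} + v_{5} = v_{0}  ⟹  sig = ⟨3 | 1⟩
  P = {2,6,7}:  v_{2} + v_{6} + v_{7} = v_{1}  ⟹  sig = ⟨3 | 1⟩
  P = {0,4,7,8}:  v_{0} + v_{4} + v_{7} + v_{8} = v_{5}  ⟹  sig = ⟨4 | 1⟩
  P = {1,3,4,8}:  v_{1} + v_{3} + v_{4} + v_{8} = v_{6}  ⟹  sig = ⟨4 | 1⟩
  P = {2,3,4,7,8}:  v_{2} + v_{3} + v_{4} + v_{7} + v_{8} = 0  ⟹  sig = ⟨5 | 0⟩

Signatures (|P|; sorted positive RHS coefficients), sorted:
[⟨2 | 0⟩, ⟨2 | 1 1⟩, ⟨2 | 1 1 1⟩, ⟨2 | 1 1 1 2⟩, ⟨3 | 1⟩, ⟨3 | 1⟩, ⟨4 | 1⟩, ⟨4 | 1⟩, ⟨5 | 0⟩]


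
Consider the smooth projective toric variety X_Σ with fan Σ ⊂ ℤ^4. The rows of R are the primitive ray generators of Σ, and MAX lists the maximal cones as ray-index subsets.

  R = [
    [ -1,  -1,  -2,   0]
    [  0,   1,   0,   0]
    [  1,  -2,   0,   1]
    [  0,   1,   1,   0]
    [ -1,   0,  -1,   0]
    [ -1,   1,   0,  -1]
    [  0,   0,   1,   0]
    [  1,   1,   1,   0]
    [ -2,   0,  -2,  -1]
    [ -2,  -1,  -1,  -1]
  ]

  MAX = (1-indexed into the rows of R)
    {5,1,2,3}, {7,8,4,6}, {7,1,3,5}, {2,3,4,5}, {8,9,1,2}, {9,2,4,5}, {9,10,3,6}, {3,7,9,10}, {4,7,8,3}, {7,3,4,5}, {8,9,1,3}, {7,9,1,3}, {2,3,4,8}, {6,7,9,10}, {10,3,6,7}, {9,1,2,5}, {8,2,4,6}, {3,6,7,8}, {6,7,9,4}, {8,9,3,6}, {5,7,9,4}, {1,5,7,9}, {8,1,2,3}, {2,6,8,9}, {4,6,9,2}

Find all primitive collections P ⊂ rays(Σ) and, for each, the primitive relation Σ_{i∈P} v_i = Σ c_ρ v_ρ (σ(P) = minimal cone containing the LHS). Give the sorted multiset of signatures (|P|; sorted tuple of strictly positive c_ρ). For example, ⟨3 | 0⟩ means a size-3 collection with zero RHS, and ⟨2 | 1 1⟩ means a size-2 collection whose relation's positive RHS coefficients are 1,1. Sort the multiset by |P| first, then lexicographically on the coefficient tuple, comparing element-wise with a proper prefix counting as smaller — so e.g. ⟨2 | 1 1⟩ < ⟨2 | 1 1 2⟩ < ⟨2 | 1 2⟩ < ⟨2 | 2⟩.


Δ(Σ) — 10 vertices, 19 min non-faces:

  P = {1,4}:  v_{1} + v_{4} = v_{5}  ⟹  sig = ⟨2 | 1⟩
  P = {1,6}:  v_{1} + v_{6} = v_{9}  ⟹  sig = ⟨2 | 1⟩
  P = {2,7}:  v_{2} + v_{7} = v_{4}  ⟹  sig = ⟨2 | 1⟩
  P = {5,8}:  v_{5} + v_{8} = v_{2}  ⟹  sig = ⟨2 | 1⟩
  P = {2,10}:  v_{2} + v_{10} = v_{7} + v_{9}  ⟹  sig = ⟨2 | 1 1⟩
  P = {5,6}:  v_{5} + v_{6} = v_{4} + v_{9}  ⟹  sig = ⟨2 | 1 1⟩
  P = {1,10}:  v_{1} + v_{10} = v_{3} + v_{7} + 2·v_{9}  ⟹  sig = ⟨2 | 1 1 2⟩
  P = {5,10}:  v_{5} + v_{10} = v_{1} + 2·v_{7} + v_{9}  ⟹  sig = ⟨2 | 1 1 2⟩
  P = {4,10}:  v_{4} + v_{10} = 2·v_{7} + v_{9}  ⟹  sig = ⟨2 | 1 2⟩
  P = {8,10}:  v_{8} + v_{10} = v_{3} + 2·v_{6}  ⟹  sig = ⟨2 | 1 2⟩
  P = {1,7,8}:  v_{1} + v_{7} + v_{8} = 0  ⟹  sig = ⟨3 | 0⟩
  P = {2,3,6}:  v_{2} + v_{3} + v_{6} = 0  ⟹  sig = ⟨3 | 0⟩
  P = {2,3,9}:  v_{2} + v_{3} + v_{9} = v_{1}  ⟹  sig = ⟨3 | 1⟩
  P = {3,4,6}:  v_{3} + v_{4} + v_{6} = v_{7}  ⟹  sig = ⟨3 | 1⟩
  P = {7,8,9}:  v_{7} + v_{8} + v_{9} = v_{6}  ⟹  sig = ⟨3 | 1⟩
  P = {3,4,9}:  v_{3} + v_{4} + v_{9} = v_{1} + v_{7}  ⟹  sig = ⟨3 | 1 1⟩
  P = {4,8,9}:  v_{4} + v_{8} + v_{9} = v_{2} + v_{6}  ⟹  sig = ⟨3 | 1 1⟩
  P = {3,5,9}:  v_{3} + v_{5} + v_{9} = 2·v_{1} + v_{7}  ⟹  sig = ⟨3 | 1 2⟩
  P = {3,6,7,9}:  v_{3} + v_{6} + v_{7} + v_{9} = v_{10}  ⟹  sig = ⟨4 | 1⟩

Sorted signature multiset PRS(X):
    |P|=2: 10 collections, coeffs (1), (1), (1), (1), (1,1), (1,1), (1,1,2), (1,1,2), (1,2), (1,2)
    |P|=3: 8 collections, coeffs (), (), (1), (1), (1), (1,1), (1,1), (1,2)
    |P|=4: 1 collection, coeffs (1)


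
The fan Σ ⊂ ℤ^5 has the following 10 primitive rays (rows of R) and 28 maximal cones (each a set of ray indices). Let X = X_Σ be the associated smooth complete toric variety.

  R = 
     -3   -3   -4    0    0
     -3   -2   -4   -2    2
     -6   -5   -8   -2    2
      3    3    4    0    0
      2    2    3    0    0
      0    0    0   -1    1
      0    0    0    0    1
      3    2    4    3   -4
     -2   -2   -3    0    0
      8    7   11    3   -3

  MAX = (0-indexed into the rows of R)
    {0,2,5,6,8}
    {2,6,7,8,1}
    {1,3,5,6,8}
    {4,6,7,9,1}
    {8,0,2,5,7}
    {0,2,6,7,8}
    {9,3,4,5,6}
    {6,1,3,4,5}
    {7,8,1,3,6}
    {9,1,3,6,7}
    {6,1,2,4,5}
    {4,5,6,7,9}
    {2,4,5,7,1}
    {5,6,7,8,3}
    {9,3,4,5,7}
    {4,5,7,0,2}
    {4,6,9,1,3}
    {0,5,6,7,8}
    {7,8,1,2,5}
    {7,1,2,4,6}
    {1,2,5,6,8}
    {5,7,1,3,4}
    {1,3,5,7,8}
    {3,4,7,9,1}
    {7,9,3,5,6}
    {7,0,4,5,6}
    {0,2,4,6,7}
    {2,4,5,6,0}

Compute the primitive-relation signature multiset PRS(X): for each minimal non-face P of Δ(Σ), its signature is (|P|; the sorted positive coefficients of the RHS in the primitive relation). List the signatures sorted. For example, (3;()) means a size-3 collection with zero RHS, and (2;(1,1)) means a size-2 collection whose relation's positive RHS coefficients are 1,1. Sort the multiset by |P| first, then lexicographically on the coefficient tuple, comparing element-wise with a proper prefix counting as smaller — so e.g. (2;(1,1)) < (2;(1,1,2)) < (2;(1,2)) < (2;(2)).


11 minimal non-faces of Δ(Σ) (on 10 rays):

  P={0,3}:  v_{0} + v_{3} = 0  ⇒ sig = (2;())
  P={4,8}:  v_{4} + v_{8} = 0  ⇒ sig = (2;())
  P={0,1}:  v_{0} + v_{1} = v_{2}  ⇒ sig = (2;(1))
  P={2,3}:  v_{2} + v_{3} = v_{1}  ⇒ sig = (2;(1))
  P={0,9}:  v_{0} + v_{9} = v_{4} + v_{6} + v_{7}  ⇒ sig = (2;(1,1,1))
  P={8,9}:  v_{8} + v_{9} = v_{3} + v_{6} + v_{7}  ⇒ sig = (2;(1,1,1))
  P={2,9}:  v_{2} + v_{9} = v_{1} + v_{4} + v_{6} + v_{7}  ⇒ sig = (2;(1,1,1,1))
  P={1,5,9}:  v_{1} + v_{5} + v_{9} = v_{3} + v_{4}  ⇒ sig = (3;(1,1))
  P={1,5,6,7}:  v_{1} + v_{5} + v_{6} + v_{7} = 0  ⇒ sig = (4;())
  P={2,5,6,7}:  v_{2} + v_{5} + v_{6} + v_{7} = v_{0}  ⇒ sig = (4;(1))
  P={3,4,6,7}:  v_{3} + v_{4} + v_{6} + v_{7} = v_{9}  ⇒ sig = (4;(1))

Hence PRS(X_Σ) =
    (2;())
    (2;())
    (2;(1))
    (2;(1))
    (2;(1,1,1))
    (2;(1,1,1))
    (2;(1,1,1,1))
    (3;(1,1))
    (4;())
    (4;(1))
    (4;(1))


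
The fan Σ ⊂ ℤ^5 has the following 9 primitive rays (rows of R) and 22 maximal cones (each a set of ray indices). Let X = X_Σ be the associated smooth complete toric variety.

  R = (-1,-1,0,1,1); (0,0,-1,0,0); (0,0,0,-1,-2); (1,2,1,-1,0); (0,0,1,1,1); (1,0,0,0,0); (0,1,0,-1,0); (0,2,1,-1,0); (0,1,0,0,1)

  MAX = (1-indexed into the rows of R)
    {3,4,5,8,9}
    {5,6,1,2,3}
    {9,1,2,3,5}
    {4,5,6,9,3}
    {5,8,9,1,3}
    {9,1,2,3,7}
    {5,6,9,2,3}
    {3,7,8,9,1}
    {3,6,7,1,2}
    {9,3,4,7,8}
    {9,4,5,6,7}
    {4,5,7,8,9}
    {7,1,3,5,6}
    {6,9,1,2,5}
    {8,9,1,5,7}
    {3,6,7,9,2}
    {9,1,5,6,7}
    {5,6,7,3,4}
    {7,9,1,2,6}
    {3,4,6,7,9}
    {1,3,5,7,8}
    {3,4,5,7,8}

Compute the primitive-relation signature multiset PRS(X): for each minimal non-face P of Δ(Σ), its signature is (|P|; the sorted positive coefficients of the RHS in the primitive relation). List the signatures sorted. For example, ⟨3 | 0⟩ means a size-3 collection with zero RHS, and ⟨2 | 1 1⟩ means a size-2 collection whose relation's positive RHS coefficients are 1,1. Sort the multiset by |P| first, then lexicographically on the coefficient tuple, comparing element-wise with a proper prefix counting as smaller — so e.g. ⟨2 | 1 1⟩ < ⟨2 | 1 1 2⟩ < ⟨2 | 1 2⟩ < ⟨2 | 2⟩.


Δ(Σ) — 9 vertices, 7 min non-faces:

  {6,8}:  v_{6} + v_{8} = v_{4}  ⟹  sig = ⟨2 | 1⟩
  {1,4}:  v_{1} + v_{4} = v_{5} + v_{7}  ⟹  sig = ⟨2 | 1 1⟩
  {2,4}:  v_{2} + v_{4} = v_{3} + v_{6} + 2·v_{9}  ⟹  sig = ⟨2 | 1 1 2⟩
  {2,8}:  v_{2} + v_{8} = v_{3} + 2·v_{9}  ⟹  sig = ⟨2 | 1 2⟩
  {2,5,7}:  v_{2} + v_{5} + v_{7} = v_{9}  ⟹  sig = ⟨3 | 1⟩
  {1,3,6,9}:  v_{1} + v_{3} + v_{6} + v_{9} = 0  ⟹  sig = ⟨4 | 0⟩
  {3,5,7,9}:  v_{3} + v_{5} + v_{7} + v_{9} = v_{8}  ⟹  sig = ⟨4 | 1⟩

so the primitive-relation signature multiset is
[⟨2 | 1⟩, ⟨2 | 1 1⟩, ⟨2 | 1 1 2⟩, ⟨2 | 1 2⟩, ⟨3 | 1⟩, ⟨4 | 0⟩, ⟨4 | 1⟩]


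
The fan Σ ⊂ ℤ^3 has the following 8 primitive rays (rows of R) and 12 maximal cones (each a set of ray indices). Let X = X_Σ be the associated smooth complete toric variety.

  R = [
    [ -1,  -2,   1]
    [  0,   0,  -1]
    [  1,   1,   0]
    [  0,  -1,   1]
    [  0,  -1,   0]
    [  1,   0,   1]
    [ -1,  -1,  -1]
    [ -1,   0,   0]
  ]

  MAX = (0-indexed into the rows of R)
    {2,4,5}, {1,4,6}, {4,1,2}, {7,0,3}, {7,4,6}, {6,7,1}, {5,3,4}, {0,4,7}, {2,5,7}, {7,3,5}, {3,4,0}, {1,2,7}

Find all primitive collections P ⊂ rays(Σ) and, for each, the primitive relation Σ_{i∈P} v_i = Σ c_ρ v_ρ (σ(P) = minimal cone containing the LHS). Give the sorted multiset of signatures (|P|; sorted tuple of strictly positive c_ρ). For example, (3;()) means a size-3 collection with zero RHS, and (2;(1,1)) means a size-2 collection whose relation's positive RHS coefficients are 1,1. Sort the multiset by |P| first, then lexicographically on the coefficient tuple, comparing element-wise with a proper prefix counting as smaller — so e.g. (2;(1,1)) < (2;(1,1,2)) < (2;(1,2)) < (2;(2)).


14 minimal non-faces of Δ(Σ) (on 8 rays):

  P={0,2}:  v_{0} + v_{2} = v_{3} ; sig = (2;(1))
  P={1,3}:  v_{1} + v_{3} = v_{4} ; sig = (2;(1))
  P={2,3}:  v_{2} + v_{3} = v_{5} ; sig = (2;(1))
  P={2,6}:  v_{2} + v_{6} = v_{1} ; sig = (2;(1))
  P={5,6}:  v_{5} + v_{6} = v_{4} ; sig = (2;(1))
  P={1,5}:  v_{1} + v_{5} = v_{2} + v_{4} ; sig = (2;(1,1))
  P={0,1}:  v_{0} + v_{1} = 2·v_{4} + v_{7} ; sig = (2;(1,2))
  P={3,6}:  v_{3} + v_{6} = 2·v_{4} + v_{7} ; sig = (2;(1,2))
  P={0,5}:  v_{0} + v_{5} = 2·v_{3} ; sig = (2;(2))
  P={0,6}:  v_{0} + v_{6} = 3·v_{4} + 2·v_{7} ; sig = (2;(2,3))
  P={2,4,7}:  v_{2} + v_{4} + v_{7} = 0 ; sig = (3;())
  P={1,4,7}:  v_{1} + v_{4} + v_{7} = v_{6} ; sig = (3;(1))
  P={3,4,7}:  v_{3} + v_{4} + v_{7} = v_{0} ; sig = (3;(1))
  P={4,5,7}:  v_{4} + v_{5} + v_{7} = v_{3} ; sig = (3;(1))

Hence PRS(X_Σ) =
{ (2;(1)) ×5,  (2;(1,1)),  (2;(1,2)) ×2,  (2;(2)),  (2;(2,3)),  (3;()),  (3;(1)) ×3 }


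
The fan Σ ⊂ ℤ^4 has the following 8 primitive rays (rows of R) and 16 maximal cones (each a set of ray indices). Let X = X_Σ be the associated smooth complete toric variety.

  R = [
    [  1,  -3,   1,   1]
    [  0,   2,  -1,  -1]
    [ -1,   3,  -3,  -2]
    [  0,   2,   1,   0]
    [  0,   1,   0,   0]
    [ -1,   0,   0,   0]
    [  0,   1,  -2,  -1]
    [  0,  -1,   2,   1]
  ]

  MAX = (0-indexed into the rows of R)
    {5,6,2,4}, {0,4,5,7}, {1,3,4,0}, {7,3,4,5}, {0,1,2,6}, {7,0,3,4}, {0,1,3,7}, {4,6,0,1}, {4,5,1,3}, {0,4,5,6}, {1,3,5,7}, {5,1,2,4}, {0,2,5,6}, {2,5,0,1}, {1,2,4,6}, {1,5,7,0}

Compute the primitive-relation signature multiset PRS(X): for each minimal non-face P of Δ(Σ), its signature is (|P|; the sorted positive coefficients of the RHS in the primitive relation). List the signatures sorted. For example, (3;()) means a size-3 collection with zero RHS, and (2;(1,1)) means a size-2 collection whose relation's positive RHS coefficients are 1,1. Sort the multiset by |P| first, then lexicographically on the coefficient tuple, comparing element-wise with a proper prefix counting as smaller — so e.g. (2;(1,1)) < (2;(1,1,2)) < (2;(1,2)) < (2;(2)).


Δ(Σ) — 8 vertices, 9 min non-faces:

  • {6,7}:  v_{6} + v_{7} = 0  so sig = (2;())
  • {2,7}:  v_{2} + v_{7} = v_{1} + v_{5}  so sig = (2;(1,1))
  • {3,6}:  v_{3} + v_{6} = v_{1} + v_{4}  so sig = (2;(1,1))
  • {2,3}:  v_{2} + v_{3} = 2·v_{1} + v_{4} + v_{5}  so sig = (2;(1,1,2))
  • {0,2,4}:  v_{0} + v_{2} + v_{4} = v_{6}  so sig = (3;(1))
  • {0,3,5}:  v_{0} + v_{3} + v_{5} = v_{7}  so sig = (3;(1))
  • {1,4,7}:  v_{1} + v_{4} + v_{7} = v_{3}  so sig = (3;(1))
  • {1,5,6}:  v_{1} + v_{5} + v_{6} = v_{2}  so sig = (3;(1))
  • {0,1,4,5}:  v_{0} + v_{1} + v_{4} + v_{5} = 0  so sig = (4;())

so the primitive-relation signature multiset is
{ (2;()),  (2;(1,1)) ×2,  (2;(1,1,2)),  (3;(1)) ×4,  (4;()) }


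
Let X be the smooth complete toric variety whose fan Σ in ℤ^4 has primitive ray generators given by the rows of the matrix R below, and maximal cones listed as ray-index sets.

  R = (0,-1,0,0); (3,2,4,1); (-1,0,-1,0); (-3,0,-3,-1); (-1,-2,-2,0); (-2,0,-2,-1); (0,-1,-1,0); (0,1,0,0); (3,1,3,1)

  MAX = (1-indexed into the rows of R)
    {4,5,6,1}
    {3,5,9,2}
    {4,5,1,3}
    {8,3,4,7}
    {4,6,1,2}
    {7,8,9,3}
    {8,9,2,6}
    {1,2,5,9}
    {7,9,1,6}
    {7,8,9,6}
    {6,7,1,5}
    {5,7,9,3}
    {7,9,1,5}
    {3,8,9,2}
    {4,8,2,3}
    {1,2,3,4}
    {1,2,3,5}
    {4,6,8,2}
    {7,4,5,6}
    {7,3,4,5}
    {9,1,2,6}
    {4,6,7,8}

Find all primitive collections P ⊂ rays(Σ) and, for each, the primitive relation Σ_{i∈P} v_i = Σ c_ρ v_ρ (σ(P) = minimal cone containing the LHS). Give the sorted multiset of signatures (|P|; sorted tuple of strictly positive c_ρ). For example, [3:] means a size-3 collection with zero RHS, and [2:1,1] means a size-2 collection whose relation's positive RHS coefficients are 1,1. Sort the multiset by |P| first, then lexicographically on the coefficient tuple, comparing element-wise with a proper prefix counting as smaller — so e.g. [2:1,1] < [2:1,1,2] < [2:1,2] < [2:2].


|primitive collections| = 11. Relations:

  {1,8}:  v_{1} + v_{8} = 0  →  sig = [2:]
  {2,7}:  v_{2} + v_{7} = v_{9}  →  sig = [2:1]
  {3,6}:  v_{3} + v_{6} = v_{4}  →  sig = [2:1]
  {4,9}:  v_{4} + v_{9} = v_{8}  →  sig = [2:1]
  {5,8}:  v_{5} + v_{8} = v_{3} + v_{7}  →  sig = [2:1,1]
  {2,5,6}:  v_{2} + v_{5} + v_{6} = 0  →  sig = [3:]
  {1,3,7}:  v_{1} + v_{3} + v_{7} = v_{5}  →  sig = [3:1]
  {2,4,5}:  v_{2} + v_{4} + v_{5} = v_{3}  →  sig = [3:1]
  {5,6,9}:  v_{5} + v_{6} + v_{9} = v_{7}  →  sig = [3:1]
  {1,3,9}:  v_{1} + v_{3} + v_{9} = v_{2} + v_{5}  →  sig = [3:1,1]
  {1,4,7}:  v_{1} + v_{4} + v_{7} = v_{5} + v_{6}  →  sig = [3:1,1]

Signatures (|P|; sorted positive RHS coefficients), sorted:
    |P|=2: 5 collections, coeffs (), (1), (1), (1), (1,1)
    |P|=3: 6 collections, coeffs (), (1), (1), (1), (1,1), (1,1)


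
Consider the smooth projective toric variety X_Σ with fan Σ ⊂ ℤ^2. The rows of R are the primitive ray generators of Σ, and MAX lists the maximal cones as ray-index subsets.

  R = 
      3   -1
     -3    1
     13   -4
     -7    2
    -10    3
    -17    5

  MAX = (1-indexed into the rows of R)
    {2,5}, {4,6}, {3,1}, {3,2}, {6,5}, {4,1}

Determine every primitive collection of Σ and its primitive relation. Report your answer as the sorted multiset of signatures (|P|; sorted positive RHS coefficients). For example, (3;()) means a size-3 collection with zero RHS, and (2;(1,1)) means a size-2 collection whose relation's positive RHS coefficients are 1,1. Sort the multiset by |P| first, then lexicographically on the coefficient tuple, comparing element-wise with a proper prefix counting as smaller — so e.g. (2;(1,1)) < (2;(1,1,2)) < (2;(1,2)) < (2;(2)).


Minimal non-faces — 9 found among 6 rays, 6 max cones:

  {1,2}:  v_{1} + v_{2} = 0  ⇒ sig = (2;())
  {1,5}:  v_{1} + v_{5} = v_{4}  ⇒ sig = (2;(1))
  {2,4}:  v_{2} + v_{4} = v_{5}  ⇒ sig = (2;(1))
  {3,5}:  v_{3} + v_{5} = v_{1}  ⇒ sig = (2;(1))
  {4,5}:  v_{4} + v_{5} = v_{6}  ⇒ sig = (2;(1))
  {3,6}:  v_{3} + v_{6} = v_{1} + v_{4}  ⇒ sig = (2;(1,1))
  {1,6}:  v_{1} + v_{6} = 2·v_{4}  ⇒ sig = (2;(2))
  {2,6}:  v_{2} + v_{6} = 2·v_{5}  ⇒ sig = (2;(2))
  {3,4}:  v_{3} + v_{4} = 2·v_{1}  ⇒ sig = (2;(2))

so the primitive-relation signature multiset is
    |P|=2: 9 collections, coeffs (), (1), (1), (1), (1), (1,1), (2), (2), (2)


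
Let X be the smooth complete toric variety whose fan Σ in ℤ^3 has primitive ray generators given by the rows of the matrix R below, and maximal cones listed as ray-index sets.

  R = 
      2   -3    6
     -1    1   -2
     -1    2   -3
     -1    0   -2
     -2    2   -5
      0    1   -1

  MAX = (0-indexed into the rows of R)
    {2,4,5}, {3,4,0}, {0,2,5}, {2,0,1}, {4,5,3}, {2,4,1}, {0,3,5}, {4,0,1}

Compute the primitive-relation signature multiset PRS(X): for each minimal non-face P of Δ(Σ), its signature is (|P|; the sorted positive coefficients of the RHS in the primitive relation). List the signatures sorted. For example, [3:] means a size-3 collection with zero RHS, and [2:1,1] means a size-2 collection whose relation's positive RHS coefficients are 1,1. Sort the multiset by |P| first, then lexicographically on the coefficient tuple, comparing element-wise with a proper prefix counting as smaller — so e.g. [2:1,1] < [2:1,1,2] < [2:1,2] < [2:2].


5 minimal non-faces of Δ(Σ) (on 6 rays):

  • {1,5}:  v_{1} + v_{5} = v_{2}  ⟹  sig = [2:1]
  • {2,3}:  v_{2} + v_{3} = v_{4}  ⟹  sig = [2:1]
  • {1,3}:  v_{1} + v_{3} = v_{0} + 2·v_{4}  ⟹  sig = [2:1,2]
  • {0,4,5}:  v_{0} + v_{4} + v_{5} = 0  ⟹  sig = [3:]
  • {0,2,4}:  v_{0} + v_{2} + v_{4} = v_{1}  ⟹  sig = [3:1]

Signatures (|P|; sorted positive RHS coefficients), sorted:
{ [2:1] ×2,  [2:1,2],  [3:],  [3:1] }


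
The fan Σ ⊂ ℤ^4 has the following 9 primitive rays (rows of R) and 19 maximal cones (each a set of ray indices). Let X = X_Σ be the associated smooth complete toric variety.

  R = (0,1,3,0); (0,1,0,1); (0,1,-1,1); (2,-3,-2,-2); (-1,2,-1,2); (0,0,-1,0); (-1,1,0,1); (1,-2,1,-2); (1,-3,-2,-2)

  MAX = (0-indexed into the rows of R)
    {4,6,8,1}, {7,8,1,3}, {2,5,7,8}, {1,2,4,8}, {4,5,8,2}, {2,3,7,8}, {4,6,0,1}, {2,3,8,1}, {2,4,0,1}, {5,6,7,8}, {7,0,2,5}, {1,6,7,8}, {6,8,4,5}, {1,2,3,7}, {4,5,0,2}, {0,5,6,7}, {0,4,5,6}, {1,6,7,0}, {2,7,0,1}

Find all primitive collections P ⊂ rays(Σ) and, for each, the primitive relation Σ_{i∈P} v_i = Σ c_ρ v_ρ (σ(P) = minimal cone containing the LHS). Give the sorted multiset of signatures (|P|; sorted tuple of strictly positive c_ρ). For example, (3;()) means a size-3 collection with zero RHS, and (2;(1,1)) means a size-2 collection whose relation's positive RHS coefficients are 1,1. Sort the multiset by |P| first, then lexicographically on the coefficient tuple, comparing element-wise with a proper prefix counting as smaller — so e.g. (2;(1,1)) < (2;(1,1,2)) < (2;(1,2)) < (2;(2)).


Δ(Σ) — 9 vertices, 9 min non-faces:

  {4,7}:  v_{4} + v_{7} = 0 — sig = (2;())
  {0,8}:  v_{0} + v_{8} = v_{7} — sig = (2;(1))
  {1,5}:  v_{1} + v_{5} = v_{2} — sig = (2;(1))
  {2,6}:  v_{2} + v_{6} = v_{4} — sig = (2;(1))
  {3,6}:  v_{3} + v_{6} = v_{1} + v_{8} — sig = (2;(1,1))
  {3,4}:  v_{3} + v_{4} = v_{1} + v_{2} + v_{8} — sig = (2;(1,1,1))
  {0,3}:  v_{0} + v_{3} = v_{1} + v_{2} + 2·v_{7} — sig = (2;(1,1,2))
  {3,5}:  v_{3} + v_{5} = 2·v_{2} + v_{7} + v_{8} — sig = (2;(1,1,2))
  {1,2,7,8}:  v_{1} + v_{2} + v_{7} + v_{8} = v_{3} — sig = (4;(1))

Signatures (|P|; sorted positive RHS coefficients), sorted:
    (2;())
    (2;(1))
    (2;(1))
    (2;(1))
    (2;(1,1))
    (2;(1,1,1))
    (2;(1,1,2))
    (2;(1,1,2))
    (4;(1))


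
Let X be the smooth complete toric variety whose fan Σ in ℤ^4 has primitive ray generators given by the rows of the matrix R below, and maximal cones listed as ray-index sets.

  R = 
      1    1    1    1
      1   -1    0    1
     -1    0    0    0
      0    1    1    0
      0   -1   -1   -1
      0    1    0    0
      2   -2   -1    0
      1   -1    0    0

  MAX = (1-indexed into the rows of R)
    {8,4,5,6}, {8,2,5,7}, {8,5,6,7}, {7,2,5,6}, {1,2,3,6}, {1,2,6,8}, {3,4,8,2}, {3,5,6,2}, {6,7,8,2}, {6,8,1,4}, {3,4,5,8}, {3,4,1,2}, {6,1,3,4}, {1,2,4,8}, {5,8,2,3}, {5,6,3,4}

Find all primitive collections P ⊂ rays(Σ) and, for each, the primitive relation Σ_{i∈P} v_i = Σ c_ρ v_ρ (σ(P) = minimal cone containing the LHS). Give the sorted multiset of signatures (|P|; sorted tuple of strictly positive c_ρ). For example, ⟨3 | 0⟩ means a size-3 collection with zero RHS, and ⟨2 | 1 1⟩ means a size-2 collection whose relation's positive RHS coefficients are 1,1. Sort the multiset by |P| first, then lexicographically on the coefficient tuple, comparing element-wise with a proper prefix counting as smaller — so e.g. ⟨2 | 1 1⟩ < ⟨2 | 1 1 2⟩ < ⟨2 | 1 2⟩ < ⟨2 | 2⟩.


The 9 primitive collections of Σ (r=8, n=4):

  P = {1,5}:  v_{1} + v_{5} = v_{6} + v_{8} ; sig = ⟨2 | 1 1⟩
  P = {3,7}:  v_{3} + v_{7} = v_{2} + v_{5} ; sig = ⟨2 | 1 1⟩
  P = {4,7}:  v_{4} + v_{7} = v_{6} + 2·v_{8} ; sig = ⟨2 | 1 2⟩
  P = {1,7}:  v_{1} + v_{7} = v_{2} + 2·v_{6} + 2·v_{8} ; sig = ⟨2 | 1 2 2⟩
  P = {3,6,8}:  v_{3} + v_{6} + v_{8} = 0 ; sig = ⟨3 | 0⟩
  P = {2,4,5}:  v_{2} + v_{4} + v_{5} = v_{8} ; sig = ⟨3 | 1⟩
  P = {2,4,6}:  v_{2} + v_{4} + v_{6} = v_{1} ; sig = ⟨3 | 1⟩
  P = {1,3,8}:  v_{1} + v_{3} + v_{8} = v_{2} + v_{4} ; sig = ⟨3 | 1 1⟩
  P = {2,5,6,8}:  v_{2} + v_{5} + v_{6} + v_{8} = v_{7} ; sig = ⟨4 | 1⟩

so the primitive-relation signature multiset is
[⟨2 | 1 1⟩, ⟨2 | 1 1⟩, ⟨2 | 1 2⟩, ⟨2 | 1 2 2⟩, ⟨3 | 0⟩, ⟨3 | 1⟩, ⟨3 | 1⟩, ⟨3 | 1 1⟩, ⟨4 | 1⟩]


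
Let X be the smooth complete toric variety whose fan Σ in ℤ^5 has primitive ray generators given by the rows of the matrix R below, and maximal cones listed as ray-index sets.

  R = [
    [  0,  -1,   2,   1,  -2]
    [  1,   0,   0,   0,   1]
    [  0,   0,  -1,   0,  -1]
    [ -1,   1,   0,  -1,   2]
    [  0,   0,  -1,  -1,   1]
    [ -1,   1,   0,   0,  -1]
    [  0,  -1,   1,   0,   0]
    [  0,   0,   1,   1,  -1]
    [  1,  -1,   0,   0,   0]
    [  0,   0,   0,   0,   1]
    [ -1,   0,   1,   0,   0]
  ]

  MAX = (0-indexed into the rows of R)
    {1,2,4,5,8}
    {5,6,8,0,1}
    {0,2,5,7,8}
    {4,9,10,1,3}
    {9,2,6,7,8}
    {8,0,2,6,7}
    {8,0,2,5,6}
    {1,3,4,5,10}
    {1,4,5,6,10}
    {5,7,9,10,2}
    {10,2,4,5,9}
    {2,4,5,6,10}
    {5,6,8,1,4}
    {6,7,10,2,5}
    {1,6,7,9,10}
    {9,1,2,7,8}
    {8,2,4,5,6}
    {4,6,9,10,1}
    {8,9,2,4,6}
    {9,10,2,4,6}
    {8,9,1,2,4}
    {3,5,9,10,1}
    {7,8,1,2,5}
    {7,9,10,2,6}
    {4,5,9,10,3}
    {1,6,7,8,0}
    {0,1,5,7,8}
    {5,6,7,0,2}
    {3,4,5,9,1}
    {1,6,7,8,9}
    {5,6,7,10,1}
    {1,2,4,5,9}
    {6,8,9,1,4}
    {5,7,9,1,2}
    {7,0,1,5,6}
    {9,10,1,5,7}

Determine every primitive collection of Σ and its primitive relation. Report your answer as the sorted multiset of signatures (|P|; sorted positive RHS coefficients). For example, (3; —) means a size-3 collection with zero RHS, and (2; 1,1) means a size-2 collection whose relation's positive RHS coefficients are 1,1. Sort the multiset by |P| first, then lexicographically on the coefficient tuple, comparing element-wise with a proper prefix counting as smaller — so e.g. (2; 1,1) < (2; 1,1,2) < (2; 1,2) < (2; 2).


17 collections generate NE(X_Σ); each relation:

  {4,7}:  v_{4} + v_{7} = 0  ⇒ sig = (2; —)
  {8,10}:  v_{8} + v_{10} = v_{6}  ⇒ sig = (2; 1)
  {0,9}:  v_{0} + v_{9} = v_{6} + v_{7}  ⇒ sig = (2; 1,1)
  {0,4}:  v_{0} + v_{4} = v_{5} + v_{6} + v_{8}  ⇒ sig = (2; 1,1,1)
  {2,3}:  v_{2} + v_{3} = v_{4} + v_{5} + v_{9}  ⇒ sig = (2; 1,1,1)
  {3,8}:  v_{3} + v_{8} = v_{1} + v_{4} + v_{10}  ⇒ sig = (2; 1,1,1)
  {0,3}:  v_{0} + v_{3} = v_{1} + v_{5} + v_{6} + v_{10}  ⇒ sig = (2; 1,1,1,1)
  {3,7}:  v_{3} + v_{7} = v_{1} + v_{5} + v_{9} + v_{10}  ⇒ sig = (2; 1,1,1,1)
  {0,10}:  v_{0} + v_{10} = v_{5} + 2·v_{6} + v_{7}  ⇒ sig = (2; 1,1,2)
  {3,6}:  v_{3} + v_{6} = v_{1} + v_{4} + 2·v_{10}  ⇒ sig = (2; 1,1,2)
  {1,2,10}:  v_{1} + v_{2} + v_{10} = 0  ⇒ sig = (3; —)
  {5,8,9}:  v_{5} + v_{8} + v_{9} = 0  ⇒ sig = (3; —)
  {1,2,6}:  v_{1} + v_{2} + v_{6} = v_{8}  ⇒ sig = (3; 1)
  {5,6,9}:  v_{5} + v_{6} + v_{9} = v_{10}  ⇒ sig = (3; 1)
  {0,1,2}:  v_{0} + v_{1} + v_{2} = v_{5} + v_{7} + 2·v_{8}  ⇒ sig = (3; 1,1,2)
  {5,6,7,8}:  v_{5} + v_{6} + v_{7} + v_{8} = v_{0}  ⇒ sig = (4; 1)
  {1,4,5,9,10}:  v_{1} + v_{4} + v_{5} + v_{9} + v_{10} = v_{3}  ⇒ sig = (5; 1)

Hence PRS(X_Σ) =
{ (2; —),  (2; 1),  (2; 1,1),  (2; 1,1,1) ×3,  (2; 1,1,1,1) ×2,  (2; 1,1,2) ×2,  (3; —) ×2,  (3; 1) ×2,  (3; 1,1,2),  (4; 1),  (5; 1) }


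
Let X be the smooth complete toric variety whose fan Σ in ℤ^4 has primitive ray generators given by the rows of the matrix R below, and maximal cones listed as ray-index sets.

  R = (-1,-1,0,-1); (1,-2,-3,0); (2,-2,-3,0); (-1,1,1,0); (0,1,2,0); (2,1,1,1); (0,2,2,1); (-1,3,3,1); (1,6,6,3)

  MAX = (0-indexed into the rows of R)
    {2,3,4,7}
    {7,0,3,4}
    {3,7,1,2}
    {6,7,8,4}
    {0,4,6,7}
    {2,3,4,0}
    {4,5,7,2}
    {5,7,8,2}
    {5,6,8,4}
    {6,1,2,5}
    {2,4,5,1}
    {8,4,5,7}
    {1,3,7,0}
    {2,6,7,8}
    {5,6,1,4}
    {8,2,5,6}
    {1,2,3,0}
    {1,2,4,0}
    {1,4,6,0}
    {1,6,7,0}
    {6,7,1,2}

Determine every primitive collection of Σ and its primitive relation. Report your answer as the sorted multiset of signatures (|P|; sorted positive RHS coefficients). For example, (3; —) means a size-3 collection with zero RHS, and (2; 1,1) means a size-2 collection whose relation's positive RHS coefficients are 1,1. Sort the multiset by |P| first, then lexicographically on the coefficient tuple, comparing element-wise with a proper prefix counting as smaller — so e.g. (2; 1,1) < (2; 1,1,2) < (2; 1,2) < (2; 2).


The 14 primitive collections of Σ (r=9, n=4):

  P={3,6}:  v_{3} + v_{6} = v_{7} — sig = (2; 1)
  P={3,5}:  v_{3} + v_{5} = v_{2} + v_{4} + v_{7} — sig = (2; 1,1,1)
  P={0,5}:  v_{0} + v_{5} = v_{1} + 2·v_{4} — sig = (2; 1,2)
  P={0,8}:  v_{0} + v_{8} = v_{4} + 2·v_{6} — sig = (2; 1,2)
  P={3,8}:  v_{3} + v_{8} = v_{5} + 2·v_{7} — sig = (2; 1,2)
  P={1,8}:  v_{1} + v_{8} = v_{2} + 3·v_{6} — sig = (2; 1,3)
  P={0,2,7}:  v_{0} + v_{2} + v_{7} = 0 — sig = (3; —)
  P={1,3,4}:  v_{1} + v_{3} + v_{4} = 0 — sig = (3; —)
  P={1,4,7}:  v_{1} + v_{4} + v_{7} = v_{6} — sig = (3; 1)
  P={2,4,6}:  v_{2} + v_{4} + v_{6} = v_{5} — sig = (3; 1)
  P={5,6,7}:  v_{5} + v_{6} + v_{7} = v_{8} — sig = (3; 1)
  P={0,2,6}:  v_{0} + v_{2} + v_{6} = v_{1} + v_{4} — sig = (3; 1,1)
  P={1,5,7}:  v_{1} + v_{5} + v_{7} = v_{2} + 2·v_{6} — sig = (3; 1,2)
  P={2,4,8}:  v_{2} + v_{4} + v_{8} = 2·v_{5} + v_{7} — sig = (3; 1,2)

so the primitive-relation signature multiset is
{ (2; 1),  (2; 1,1,1),  (2; 1,2) ×3,  (2; 1,3),  (3; —) ×2,  (3; 1) ×3,  (3; 1,1),  (3; 1,2) ×2 }


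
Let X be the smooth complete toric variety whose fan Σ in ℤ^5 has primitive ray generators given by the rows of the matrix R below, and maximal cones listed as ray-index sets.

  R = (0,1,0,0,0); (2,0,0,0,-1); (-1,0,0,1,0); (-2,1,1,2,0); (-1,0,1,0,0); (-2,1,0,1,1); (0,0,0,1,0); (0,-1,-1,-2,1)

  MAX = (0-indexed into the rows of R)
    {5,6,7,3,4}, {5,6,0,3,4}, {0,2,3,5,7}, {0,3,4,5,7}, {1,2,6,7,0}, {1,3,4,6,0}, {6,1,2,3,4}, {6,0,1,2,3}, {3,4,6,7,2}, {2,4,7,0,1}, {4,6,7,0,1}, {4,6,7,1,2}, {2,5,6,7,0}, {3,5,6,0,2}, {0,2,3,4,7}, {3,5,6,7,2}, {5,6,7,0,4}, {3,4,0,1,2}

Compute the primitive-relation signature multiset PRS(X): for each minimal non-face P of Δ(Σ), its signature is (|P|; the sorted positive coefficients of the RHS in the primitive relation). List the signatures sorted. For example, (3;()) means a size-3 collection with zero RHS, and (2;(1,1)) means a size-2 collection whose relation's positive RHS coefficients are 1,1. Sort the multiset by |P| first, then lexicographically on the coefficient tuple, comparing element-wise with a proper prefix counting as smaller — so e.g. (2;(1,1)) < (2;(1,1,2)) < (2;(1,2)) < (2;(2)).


|primitive collections| = 5. Relations:

  P={1,5}:  v_{1} + v_{5} = v_{0} + v_{6}  so sig = (2;(1,1))
  P={1,3,7}:  v_{1} + v_{3} + v_{7} = 0  so sig = (3;())
  P={2,4,5}:  v_{2} + v_{4} + v_{5} = 2·v_{3} + v_{7}  so sig = (3;(1,2))
  P={0,2,4,6}:  v_{0} + v_{2} + v_{4} + v_{6} = v_{3}  so sig = (4;(1))
  P={0,3,6,7}:  v_{0} + v_{3} + v_{6} + v_{7} = v_{5}  so sig = (4;(1))

Hence PRS(X_Σ) =
{ (2;(1,1)),  (3;()),  (3;(1,2)),  (4;(1)) ×2 }


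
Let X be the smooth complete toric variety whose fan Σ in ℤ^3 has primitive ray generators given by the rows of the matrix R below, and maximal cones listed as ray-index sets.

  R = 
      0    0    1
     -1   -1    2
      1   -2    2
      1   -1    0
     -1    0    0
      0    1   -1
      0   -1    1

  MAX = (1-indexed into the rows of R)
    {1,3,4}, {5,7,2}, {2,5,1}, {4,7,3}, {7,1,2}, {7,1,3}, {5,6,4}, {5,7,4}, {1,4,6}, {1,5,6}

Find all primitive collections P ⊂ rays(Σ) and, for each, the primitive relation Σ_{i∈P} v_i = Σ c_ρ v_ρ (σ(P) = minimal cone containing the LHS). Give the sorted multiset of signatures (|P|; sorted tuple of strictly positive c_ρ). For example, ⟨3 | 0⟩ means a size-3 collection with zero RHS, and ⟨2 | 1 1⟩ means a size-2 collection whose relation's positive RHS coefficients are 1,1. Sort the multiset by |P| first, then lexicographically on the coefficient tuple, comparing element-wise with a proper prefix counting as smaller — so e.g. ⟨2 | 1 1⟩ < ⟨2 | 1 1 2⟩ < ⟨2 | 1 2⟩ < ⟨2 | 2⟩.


|primitive collections| = 9. Relations:

  P={6,7}:  v_{6} + v_{7} = 0 ; sig = ⟨2 | 0⟩
  P={2,6}:  v_{2} + v_{6} = v_{1} + v_{5} ; sig = ⟨2 | 1 1⟩
  P={3,6}:  v_{3} + v_{6} = v_{1} + v_{4} ; sig = ⟨2 | 1 1⟩
  P={2,3}:  v_{2} + v_{3} = v_{1} + 3·v_{7} ; sig = ⟨2 | 1 3⟩
  P={2,4}:  v_{2} + v_{4} = 2·v_{7} ; sig = ⟨2 | 2⟩
  P={3,5}:  v_{3} + v_{5} = 2·v_{7} ; sig = ⟨2 | 2⟩
  P={1,4,5}:  v_{1} + v_{4} + v_{5} = v_{7} ; sig = ⟨3 | 1⟩
  P={1,4,7}:  v_{1} + v_{4} + v_{7} = v_{3} ; sig = ⟨3 | 1⟩
  P={1,5,7}:  v_{1} + v_{5} + v_{7} = v_{2} ; sig = ⟨3 | 1⟩

Hence PRS(X_Σ) =
    ⟨2 | 0⟩
    ⟨2 | 1 1⟩
    ⟨2 | 1 1⟩
    ⟨2 | 1 3⟩
    ⟨2 | 2⟩
    ⟨2 | 2⟩
    ⟨3 | 1⟩
    ⟨3 | 1⟩
    ⟨3 | 1⟩


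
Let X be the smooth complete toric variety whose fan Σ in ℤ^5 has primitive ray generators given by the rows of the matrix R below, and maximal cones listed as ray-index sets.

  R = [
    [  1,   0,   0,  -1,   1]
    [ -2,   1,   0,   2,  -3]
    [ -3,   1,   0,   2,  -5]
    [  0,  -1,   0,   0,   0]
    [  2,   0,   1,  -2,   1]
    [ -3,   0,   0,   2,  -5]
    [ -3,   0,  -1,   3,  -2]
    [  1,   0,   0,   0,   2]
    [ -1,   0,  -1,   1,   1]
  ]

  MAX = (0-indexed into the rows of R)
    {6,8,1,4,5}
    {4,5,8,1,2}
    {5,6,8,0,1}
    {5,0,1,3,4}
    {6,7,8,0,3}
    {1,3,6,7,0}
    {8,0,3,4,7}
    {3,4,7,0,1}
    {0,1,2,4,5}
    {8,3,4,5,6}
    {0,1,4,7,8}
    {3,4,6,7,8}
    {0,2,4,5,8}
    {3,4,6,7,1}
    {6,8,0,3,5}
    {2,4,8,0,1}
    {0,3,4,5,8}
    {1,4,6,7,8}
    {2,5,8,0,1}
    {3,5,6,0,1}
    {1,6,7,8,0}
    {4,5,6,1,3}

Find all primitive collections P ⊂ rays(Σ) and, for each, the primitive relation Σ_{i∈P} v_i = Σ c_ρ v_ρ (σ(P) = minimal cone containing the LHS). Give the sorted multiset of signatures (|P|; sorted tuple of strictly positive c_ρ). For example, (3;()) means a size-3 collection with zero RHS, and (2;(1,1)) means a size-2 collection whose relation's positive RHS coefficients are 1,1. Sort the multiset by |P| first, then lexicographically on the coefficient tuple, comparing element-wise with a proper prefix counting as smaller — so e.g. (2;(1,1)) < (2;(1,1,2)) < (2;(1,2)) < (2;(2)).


Δ(Σ) — 9 vertices, 7 min non-faces:

  P={2,3}:  v_{2} + v_{3} = v_{5} ; sig = (2;(1))
  P={2,7}:  v_{2} + v_{7} = v_{1} ; sig = (2;(1))
  P={5,7}:  v_{5} + v_{7} = v_{1} + v_{3} ; sig = (2;(1,1))
  P={2,6}:  v_{2} + v_{6} = v_{1} + v_{5} + v_{8} ; sig = (2;(1,1,1))
  P={0,4,6}:  v_{0} + v_{4} + v_{6} = 0 ; sig = (3;())
  P={1,3,8}:  v_{1} + v_{3} + v_{8} = v_{6} ; sig = (3;(1))
  P={0,1,4,5,8}:  v_{0} + v_{1} + v_{4} + v_{5} + v_{8} = v_{2} ; sig = (5;(1))

so the primitive-relation signature multiset is
    |P|=2: 4 collections, coeffs (1), (1), (1,1), (1,1,1)
    |P|=3: 2 collections, coeffs (), (1)
    |P|=5: 1 collection, coeffs (1)


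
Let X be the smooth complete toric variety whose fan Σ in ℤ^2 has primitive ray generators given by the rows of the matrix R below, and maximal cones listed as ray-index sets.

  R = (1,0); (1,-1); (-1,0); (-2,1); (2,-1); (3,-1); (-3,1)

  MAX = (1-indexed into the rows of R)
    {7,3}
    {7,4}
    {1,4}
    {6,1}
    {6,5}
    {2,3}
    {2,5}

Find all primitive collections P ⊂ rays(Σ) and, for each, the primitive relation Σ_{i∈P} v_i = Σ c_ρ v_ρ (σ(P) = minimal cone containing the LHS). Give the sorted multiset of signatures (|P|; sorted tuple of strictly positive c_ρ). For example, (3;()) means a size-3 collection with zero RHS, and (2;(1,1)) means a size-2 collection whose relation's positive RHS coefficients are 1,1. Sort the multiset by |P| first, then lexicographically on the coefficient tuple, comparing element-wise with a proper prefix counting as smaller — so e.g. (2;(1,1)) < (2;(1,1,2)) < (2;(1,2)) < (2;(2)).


Σ has 14 primitive collections:

  P = {1,3}:  v_{1} + v_{3} = 0 ; sig = (2;())
  P = {4,5}:  v_{4} + v_{5} = 0 ; sig = (2;())
  P = {6,7}:  v_{6} + v_{7} = 0 ; sig = (2;())
  P = {1,2}:  v_{1} + v_{2} = v_{5} ; sig = (2;(1))
  P = {1,5}:  v_{1} + v_{5} = v_{6} ; sig = (2;(1))
  P = {1,7}:  v_{1} + v_{7} = v_{4} ; sig = (2;(1))
  P = {2,4}:  v_{2} + v_{4} = v_{3} ; sig = (2;(1))
  P = {3,4}:  v_{3} + v_{4} = v_{7} ; sig = (2;(1))
  P = {3,5}:  v_{3} + v_{5} = v_{2} ; sig = (2;(1))
  P = {3,6}:  v_{3} + v_{6} = v_{5} ; sig = (2;(1))
  P = {4,6}:  v_{4} + v_{6} = v_{1} ; sig = (2;(1))
  P = {5,7}:  v_{5} + v_{7} = v_{3} ; sig = (2;(1))
  P = {2,6}:  v_{2} + v_{6} = 2·v_{5} ; sig = (2;(2))
  P = {2,7}:  v_{2} + v_{7} = 2·v_{3} ; sig = (2;(2))

Hence PRS(X_Σ) =
    (2;())
    (2;())
    (2;())
    (2;(1))
    (2;(1))
    (2;(1))
    (2;(1))
    (2;(1))
    (2;(1))
    (2;(1))
    (2;(1))
    (2;(1))
    (2;(2))
    (2;(2))


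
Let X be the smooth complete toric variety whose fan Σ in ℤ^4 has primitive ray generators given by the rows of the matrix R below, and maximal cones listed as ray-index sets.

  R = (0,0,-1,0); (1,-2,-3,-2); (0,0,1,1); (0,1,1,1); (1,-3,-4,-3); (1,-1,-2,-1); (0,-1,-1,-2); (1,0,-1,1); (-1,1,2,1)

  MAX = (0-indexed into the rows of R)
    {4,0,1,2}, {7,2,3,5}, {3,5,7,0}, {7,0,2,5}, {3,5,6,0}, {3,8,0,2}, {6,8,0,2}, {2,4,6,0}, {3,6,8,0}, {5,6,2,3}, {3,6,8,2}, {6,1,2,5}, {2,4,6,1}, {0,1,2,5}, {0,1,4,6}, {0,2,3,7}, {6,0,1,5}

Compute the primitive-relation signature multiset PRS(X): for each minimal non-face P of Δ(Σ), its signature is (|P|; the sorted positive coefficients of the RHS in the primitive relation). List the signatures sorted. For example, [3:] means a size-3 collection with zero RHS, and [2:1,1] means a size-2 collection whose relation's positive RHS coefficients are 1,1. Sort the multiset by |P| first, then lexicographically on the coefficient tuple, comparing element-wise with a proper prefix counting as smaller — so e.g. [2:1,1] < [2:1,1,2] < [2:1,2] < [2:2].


14 collections generate NE(X_Σ); each relation:

  P = {5,8}:  v_{5} + v_{8} = 0  →  sig = [2:]
  P = {1,3}:  v_{1} + v_{3} = v_{5}  →  sig = [2:1]
  P = {3,4}:  v_{3} + v_{4} = v_{1}  →  sig = [2:1]
  P = {6,7}:  v_{6} + v_{7} = v_{5}  →  sig = [2:1]
  P = {1,8}:  v_{1} + v_{8} = v_{0} + v_{2} + v_{6}  →  sig = [2:1,1,1]
  P = {7,8}:  v_{7} + v_{8} = v_{0} + v_{2} + v_{3}  →  sig = [2:1,1,1]
  P = {4,7}:  v_{4} + v_{7} = v_{0} + v_{1} + v_{2} + v_{5}  →  sig = [2:1,1,1,1]
  P = {1,7}:  v_{1} + v_{7} = v_{0} + v_{2} + 2·v_{5}  →  sig = [2:1,1,2]
  P = {4,5}:  v_{4} + v_{5} = 2·v_{1}  →  sig = [2:2]
  P = {4,8}:  v_{4} + v_{8} = 2·v_{0} + 2·v_{2} + 2·v_{6}  →  sig = [2:2,2,2]
  P = {0,2,3,6}:  v_{0} + v_{2} + v_{3} + v_{6} = 0  →  sig = [4:]
  P = {0,1,2,6}:  v_{0} + v_{1} + v_{2} + v_{6} = v_{4}  →  sig = [4:1]
  P = {0,2,3,5}:  v_{0} + v_{2} + v_{3} + v_{5} = v_{7}  →  sig = [4:1]
  P = {0,2,5,6}:  v_{0} + v_{2} + v_{5} + v_{6} = v_{1}  →  sig = [4:1]

Hence PRS(X_Σ) =
    [2:]
    [2:1]
    [2:1]
    [2:1]
    [2:1,1,1]
    [2:1,1,1]
    [2:1,1,1,1]
    [2:1,1,2]
    [2:2]
    [2:2,2,2]
    [4:]
    [4:1]
    [4:1]
    [4:1]
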